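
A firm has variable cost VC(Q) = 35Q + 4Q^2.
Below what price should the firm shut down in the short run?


AVC(Q) = VC(Q)/Q = 35 + 4Q
AVC is increasing in Q, so minimum AVC is at Q -> 0+.
Min AVC = 35
The firm should shut down if P < 35.

35


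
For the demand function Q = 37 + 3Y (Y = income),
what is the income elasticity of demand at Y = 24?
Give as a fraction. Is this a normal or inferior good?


dQ/dY = 3
At Y = 24: Q = 37 + 3*24 = 109
Ey = (dQ/dY)(Y/Q) = 3 * 24 / 109 = 72/109
Since Ey > 0, this is a normal good.

72/109 (normal good)


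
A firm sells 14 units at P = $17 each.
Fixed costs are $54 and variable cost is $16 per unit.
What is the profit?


Total Revenue = P * Q = 17 * 14 = $238
Total Cost = FC + VC*Q = 54 + 16*14 = $278
Profit = TR - TC = 238 - 278 = $-40

$-40


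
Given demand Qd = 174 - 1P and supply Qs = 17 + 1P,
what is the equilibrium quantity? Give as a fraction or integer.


First find equilibrium price:
174 - 1P = 17 + 1P
P* = 157/2 = 157/2
Then substitute into demand:
Q* = 174 - 1 * 157/2 = 191/2

191/2


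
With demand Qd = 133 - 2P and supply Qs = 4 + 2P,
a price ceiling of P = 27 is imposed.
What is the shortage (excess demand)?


At P = 27:
Qd = 133 - 2*27 = 79
Qs = 4 + 2*27 = 58
Shortage = Qd - Qs = 79 - 58 = 21

21


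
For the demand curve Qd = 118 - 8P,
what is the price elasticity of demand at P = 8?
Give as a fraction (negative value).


dQ/dP = -8
At P = 8: Q = 118 - 8*8 = 54
E = (dQ/dP)(P/Q) = (-8)(8/54) = -32/27

-32/27


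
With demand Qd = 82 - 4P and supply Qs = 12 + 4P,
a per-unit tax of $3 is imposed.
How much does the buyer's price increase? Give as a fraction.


With a per-unit tax, the buyer's price increase depends on relative slopes.
Supply slope: d = 4, Demand slope: b = 4
Buyer's price increase = d * tax / (b + d)
= 4 * 3 / (4 + 4)
= 12 / 8 = 3/2

3/2


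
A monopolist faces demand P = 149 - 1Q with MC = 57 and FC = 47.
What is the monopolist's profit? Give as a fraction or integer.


MR = MC: 149 - 2Q = 57
Q* = 46
P* = 149 - 1*46 = 103
Profit = (P* - MC)*Q* - FC
= (103 - 57)*46 - 47
= 46*46 - 47
= 2116 - 47 = 2069

2069


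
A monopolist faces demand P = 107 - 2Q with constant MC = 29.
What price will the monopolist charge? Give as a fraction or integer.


MR = 107 - 4Q
Set MR = MC: 107 - 4Q = 29
Q* = 39/2
Substitute into demand:
P* = 107 - 2*39/2 = 68

68


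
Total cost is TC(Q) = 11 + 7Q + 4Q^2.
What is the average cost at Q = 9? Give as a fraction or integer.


TC(9) = 11 + 7*9 + 4*9^2
TC(9) = 11 + 63 + 324 = 398
AC = TC/Q = 398/9 = 398/9

398/9


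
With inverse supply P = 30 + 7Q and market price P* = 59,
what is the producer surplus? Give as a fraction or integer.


Minimum supply price (at Q=0): P_min = 30
Quantity supplied at P* = 59:
Q* = (59 - 30)/7 = 29/7
PS = (1/2) * Q* * (P* - P_min)
PS = (1/2) * 29/7 * (59 - 30)
PS = (1/2) * 29/7 * 29 = 841/14

841/14


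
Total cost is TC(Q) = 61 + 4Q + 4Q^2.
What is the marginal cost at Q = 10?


MC = dTC/dQ = 4 + 2*4*Q
At Q = 10:
MC = 4 + 8*10
MC = 4 + 80 = 84

84


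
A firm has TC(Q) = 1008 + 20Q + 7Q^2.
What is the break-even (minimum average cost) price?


AC(Q) = 1008/Q + 20 + 7Q
To minimize: dAC/dQ = -1008/Q^2 + 7 = 0
Q^2 = 1008/7 = 144
Q* = 12
Min AC = 1008/12 + 20 + 7*12
Min AC = 84 + 20 + 84 = 188

188


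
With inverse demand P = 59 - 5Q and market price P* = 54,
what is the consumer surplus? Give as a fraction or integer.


Maximum willingness to pay (at Q=0): P_max = 59
Quantity demanded at P* = 54:
Q* = (59 - 54)/5 = 1
CS = (1/2) * Q* * (P_max - P*)
CS = (1/2) * 1 * (59 - 54)
CS = (1/2) * 1 * 5 = 5/2

5/2


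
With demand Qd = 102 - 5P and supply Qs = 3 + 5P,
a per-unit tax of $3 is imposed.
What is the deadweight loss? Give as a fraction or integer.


Pre-tax equilibrium quantity: Q* = 105/2
Post-tax equilibrium quantity: Q_tax = 45
Reduction in quantity: Q* - Q_tax = 15/2
DWL = (1/2) * tax * (Q* - Q_tax)
DWL = (1/2) * 3 * 15/2 = 45/4

45/4


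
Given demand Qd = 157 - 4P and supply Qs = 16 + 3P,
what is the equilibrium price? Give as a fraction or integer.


At equilibrium, Qd = Qs.
157 - 4P = 16 + 3P
157 - 16 = 4P + 3P
141 = 7P
P* = 141/7 = 141/7

141/7


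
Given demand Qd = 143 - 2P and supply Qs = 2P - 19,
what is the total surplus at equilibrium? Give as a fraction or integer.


Find equilibrium: 143 - 2P = 2P - 19
143 + 19 = 4P
P* = 162/4 = 81/2
Q* = 2*81/2 - 19 = 62
Inverse demand: P = 143/2 - Q/2, so P_max = 143/2
Inverse supply: P = 19/2 + Q/2, so P_min = 19/2
CS = (1/2) * 62 * (143/2 - 81/2) = 961
PS = (1/2) * 62 * (81/2 - 19/2) = 961
TS = CS + PS = 961 + 961 = 1922

1922


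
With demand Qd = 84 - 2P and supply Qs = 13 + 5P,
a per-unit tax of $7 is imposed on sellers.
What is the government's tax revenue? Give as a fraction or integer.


With tax on sellers, new supply: Qs' = 13 + 5(P - 7)
= 5P - 22
New equilibrium quantity:
Q_new = 376/7
Tax revenue = tax * Q_new = 7 * 376/7 = 376

376


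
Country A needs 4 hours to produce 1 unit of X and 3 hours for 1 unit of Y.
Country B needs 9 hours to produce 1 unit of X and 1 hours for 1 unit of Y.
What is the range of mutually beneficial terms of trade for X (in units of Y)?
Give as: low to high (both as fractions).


Opportunity cost of X for Country A = hours_X / hours_Y = 4/3 = 4/3 units of Y
Opportunity cost of X for Country B = hours_X / hours_Y = 9/1 = 9 units of Y
Terms of trade must be between the two opportunity costs.
Range: 4/3 to 9

4/3 to 9


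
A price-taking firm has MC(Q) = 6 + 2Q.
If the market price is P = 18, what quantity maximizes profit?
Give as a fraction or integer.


In perfect competition, profit is maximized where P = MC.
18 = 6 + 2Q
12 = 2Q
Q* = 12/2 = 6

6


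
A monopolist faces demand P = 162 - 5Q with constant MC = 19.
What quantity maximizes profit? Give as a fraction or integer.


TR = P*Q = (162 - 5Q)Q = 162Q - 5Q^2
MR = dTR/dQ = 162 - 10Q
Set MR = MC:
162 - 10Q = 19
143 = 10Q
Q* = 143/10 = 143/10

143/10


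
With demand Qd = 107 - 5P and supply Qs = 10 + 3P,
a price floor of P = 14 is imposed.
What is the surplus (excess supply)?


At P = 14:
Qd = 107 - 5*14 = 37
Qs = 10 + 3*14 = 52
Surplus = Qs - Qd = 52 - 37 = 15

15


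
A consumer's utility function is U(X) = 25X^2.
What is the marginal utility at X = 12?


MU = dU/dX = 25*2*X^(2-1)
MU = 50*X^1
At X = 12:
MU = 50 * 12^1
MU = 50 * 12 = 600

600


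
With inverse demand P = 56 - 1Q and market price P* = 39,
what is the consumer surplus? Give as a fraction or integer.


Maximum willingness to pay (at Q=0): P_max = 56
Quantity demanded at P* = 39:
Q* = (56 - 39)/1 = 17
CS = (1/2) * Q* * (P_max - P*)
CS = (1/2) * 17 * (56 - 39)
CS = (1/2) * 17 * 17 = 289/2

289/2


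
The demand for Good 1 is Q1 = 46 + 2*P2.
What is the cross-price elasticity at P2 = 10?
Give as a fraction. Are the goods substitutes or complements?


dQ1/dP2 = 2
At P2 = 10: Q1 = 46 + 2*10 = 66
Exy = (dQ1/dP2)(P2/Q1) = 2 * 10 / 66 = 10/33
Since Exy > 0, the goods are substitutes.

10/33 (substitutes)


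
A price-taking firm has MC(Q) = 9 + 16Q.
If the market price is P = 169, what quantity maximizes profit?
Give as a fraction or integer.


In perfect competition, profit is maximized where P = MC.
169 = 9 + 16Q
160 = 16Q
Q* = 160/16 = 10

10


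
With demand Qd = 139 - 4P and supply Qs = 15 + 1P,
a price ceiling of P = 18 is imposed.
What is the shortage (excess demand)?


At P = 18:
Qd = 139 - 4*18 = 67
Qs = 15 + 1*18 = 33
Shortage = Qd - Qs = 67 - 33 = 34

34


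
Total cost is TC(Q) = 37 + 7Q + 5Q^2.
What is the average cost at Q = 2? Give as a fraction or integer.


TC(2) = 37 + 7*2 + 5*2^2
TC(2) = 37 + 14 + 20 = 71
AC = TC/Q = 71/2 = 71/2

71/2


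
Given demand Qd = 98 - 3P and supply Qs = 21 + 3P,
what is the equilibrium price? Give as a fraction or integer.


At equilibrium, Qd = Qs.
98 - 3P = 21 + 3P
98 - 21 = 3P + 3P
77 = 6P
P* = 77/6 = 77/6

77/6


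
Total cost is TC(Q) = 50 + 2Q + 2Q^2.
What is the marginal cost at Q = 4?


MC = dTC/dQ = 2 + 2*2*Q
At Q = 4:
MC = 2 + 4*4
MC = 2 + 16 = 18

18


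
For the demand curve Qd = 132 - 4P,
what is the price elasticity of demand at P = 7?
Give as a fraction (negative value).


dQ/dP = -4
At P = 7: Q = 132 - 4*7 = 104
E = (dQ/dP)(P/Q) = (-4)(7/104) = -7/26

-7/26


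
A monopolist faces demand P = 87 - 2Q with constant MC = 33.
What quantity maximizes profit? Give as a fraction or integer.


TR = P*Q = (87 - 2Q)Q = 87Q - 2Q^2
MR = dTR/dQ = 87 - 4Q
Set MR = MC:
87 - 4Q = 33
54 = 4Q
Q* = 54/4 = 27/2

27/2


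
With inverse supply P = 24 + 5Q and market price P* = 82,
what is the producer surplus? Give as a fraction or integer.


Minimum supply price (at Q=0): P_min = 24
Quantity supplied at P* = 82:
Q* = (82 - 24)/5 = 58/5
PS = (1/2) * Q* * (P* - P_min)
PS = (1/2) * 58/5 * (82 - 24)
PS = (1/2) * 58/5 * 58 = 1682/5

1682/5


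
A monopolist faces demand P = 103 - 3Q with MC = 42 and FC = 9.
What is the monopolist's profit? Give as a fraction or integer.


MR = MC: 103 - 6Q = 42
Q* = 61/6
P* = 103 - 3*61/6 = 145/2
Profit = (P* - MC)*Q* - FC
= (145/2 - 42)*61/6 - 9
= 61/2*61/6 - 9
= 3721/12 - 9 = 3613/12

3613/12


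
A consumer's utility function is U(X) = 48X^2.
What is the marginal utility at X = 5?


MU = dU/dX = 48*2*X^(2-1)
MU = 96*X^1
At X = 5:
MU = 96 * 5^1
MU = 96 * 5 = 480

480


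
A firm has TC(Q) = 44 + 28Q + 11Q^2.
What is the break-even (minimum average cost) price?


AC(Q) = 44/Q + 28 + 11Q
To minimize: dAC/dQ = -44/Q^2 + 11 = 0
Q^2 = 44/11 = 4
Q* = 2
Min AC = 44/2 + 28 + 11*2
Min AC = 22 + 28 + 22 = 72

72


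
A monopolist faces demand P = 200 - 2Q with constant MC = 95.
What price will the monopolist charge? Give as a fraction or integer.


MR = 200 - 4Q
Set MR = MC: 200 - 4Q = 95
Q* = 105/4
Substitute into demand:
P* = 200 - 2*105/4 = 295/2

295/2


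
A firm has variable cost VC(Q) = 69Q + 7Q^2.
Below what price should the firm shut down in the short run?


AVC(Q) = VC(Q)/Q = 69 + 7Q
AVC is increasing in Q, so minimum AVC is at Q -> 0+.
Min AVC = 69
The firm should shut down if P < 69.

69


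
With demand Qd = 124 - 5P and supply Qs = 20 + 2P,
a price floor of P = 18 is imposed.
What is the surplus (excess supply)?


At P = 18:
Qd = 124 - 5*18 = 34
Qs = 20 + 2*18 = 56
Surplus = Qs - Qd = 56 - 34 = 22

22


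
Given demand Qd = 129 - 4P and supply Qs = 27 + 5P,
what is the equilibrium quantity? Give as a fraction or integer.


First find equilibrium price:
129 - 4P = 27 + 5P
P* = 102/9 = 34/3
Then substitute into demand:
Q* = 129 - 4 * 34/3 = 251/3

251/3


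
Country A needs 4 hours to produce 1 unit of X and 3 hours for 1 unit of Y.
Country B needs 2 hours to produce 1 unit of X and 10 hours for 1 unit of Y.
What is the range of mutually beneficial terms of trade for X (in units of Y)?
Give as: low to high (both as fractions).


Opportunity cost of X for Country A = hours_X / hours_Y = 4/3 = 4/3 units of Y
Opportunity cost of X for Country B = hours_X / hours_Y = 2/10 = 1/5 units of Y
Terms of trade must be between the two opportunity costs.
Range: 1/5 to 4/3

1/5 to 4/3


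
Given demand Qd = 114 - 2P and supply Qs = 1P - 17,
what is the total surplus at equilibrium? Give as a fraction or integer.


Find equilibrium: 114 - 2P = 1P - 17
114 + 17 = 3P
P* = 131/3 = 131/3
Q* = 1*131/3 - 17 = 80/3
Inverse demand: P = 57 - Q/2, so P_max = 57
Inverse supply: P = 17 + Q/1, so P_min = 17
CS = (1/2) * 80/3 * (57 - 131/3) = 1600/9
PS = (1/2) * 80/3 * (131/3 - 17) = 3200/9
TS = CS + PS = 1600/9 + 3200/9 = 1600/3

1600/3


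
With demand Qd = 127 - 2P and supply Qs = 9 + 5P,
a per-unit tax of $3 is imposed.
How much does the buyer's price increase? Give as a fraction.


With a per-unit tax, the buyer's price increase depends on relative slopes.
Supply slope: d = 5, Demand slope: b = 2
Buyer's price increase = d * tax / (b + d)
= 5 * 3 / (2 + 5)
= 15 / 7 = 15/7

15/7


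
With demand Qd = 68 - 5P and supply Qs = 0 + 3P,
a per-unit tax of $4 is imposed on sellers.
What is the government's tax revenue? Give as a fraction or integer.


With tax on sellers, new supply: Qs' = 0 + 3(P - 4)
= 3P - 12
New equilibrium quantity:
Q_new = 18
Tax revenue = tax * Q_new = 4 * 18 = 72

72


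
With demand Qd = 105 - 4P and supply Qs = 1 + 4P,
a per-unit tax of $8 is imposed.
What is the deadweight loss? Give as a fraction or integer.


Pre-tax equilibrium quantity: Q* = 53
Post-tax equilibrium quantity: Q_tax = 37
Reduction in quantity: Q* - Q_tax = 16
DWL = (1/2) * tax * (Q* - Q_tax)
DWL = (1/2) * 8 * 16 = 64

64


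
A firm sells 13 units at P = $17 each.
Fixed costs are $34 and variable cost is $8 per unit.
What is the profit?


Total Revenue = P * Q = 17 * 13 = $221
Total Cost = FC + VC*Q = 34 + 8*13 = $138
Profit = TR - TC = 221 - 138 = $83

$83


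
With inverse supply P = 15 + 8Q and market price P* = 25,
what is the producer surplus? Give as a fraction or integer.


Minimum supply price (at Q=0): P_min = 15
Quantity supplied at P* = 25:
Q* = (25 - 15)/8 = 5/4
PS = (1/2) * Q* * (P* - P_min)
PS = (1/2) * 5/4 * (25 - 15)
PS = (1/2) * 5/4 * 10 = 25/4

25/4


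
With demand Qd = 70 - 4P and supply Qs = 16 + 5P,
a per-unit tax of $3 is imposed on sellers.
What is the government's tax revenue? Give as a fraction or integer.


With tax on sellers, new supply: Qs' = 16 + 5(P - 3)
= 1 + 5P
New equilibrium quantity:
Q_new = 118/3
Tax revenue = tax * Q_new = 3 * 118/3 = 118

118


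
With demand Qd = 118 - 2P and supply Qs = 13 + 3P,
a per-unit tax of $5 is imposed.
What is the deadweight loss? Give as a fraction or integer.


Pre-tax equilibrium quantity: Q* = 76
Post-tax equilibrium quantity: Q_tax = 70
Reduction in quantity: Q* - Q_tax = 6
DWL = (1/2) * tax * (Q* - Q_tax)
DWL = (1/2) * 5 * 6 = 15

15


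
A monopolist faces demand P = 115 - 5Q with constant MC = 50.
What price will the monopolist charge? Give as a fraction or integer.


MR = 115 - 10Q
Set MR = MC: 115 - 10Q = 50
Q* = 13/2
Substitute into demand:
P* = 115 - 5*13/2 = 165/2

165/2


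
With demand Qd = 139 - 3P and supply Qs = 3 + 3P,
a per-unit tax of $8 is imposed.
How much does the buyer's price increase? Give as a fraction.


With a per-unit tax, the buyer's price increase depends on relative slopes.
Supply slope: d = 3, Demand slope: b = 3
Buyer's price increase = d * tax / (b + d)
= 3 * 8 / (3 + 3)
= 24 / 6 = 4

4


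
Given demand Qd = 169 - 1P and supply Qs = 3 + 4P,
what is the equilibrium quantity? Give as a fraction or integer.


First find equilibrium price:
169 - 1P = 3 + 4P
P* = 166/5 = 166/5
Then substitute into demand:
Q* = 169 - 1 * 166/5 = 679/5

679/5


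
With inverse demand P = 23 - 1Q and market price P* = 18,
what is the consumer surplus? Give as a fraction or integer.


Maximum willingness to pay (at Q=0): P_max = 23
Quantity demanded at P* = 18:
Q* = (23 - 18)/1 = 5
CS = (1/2) * Q* * (P_max - P*)
CS = (1/2) * 5 * (23 - 18)
CS = (1/2) * 5 * 5 = 25/2

25/2


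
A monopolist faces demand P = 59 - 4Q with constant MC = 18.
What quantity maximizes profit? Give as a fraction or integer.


TR = P*Q = (59 - 4Q)Q = 59Q - 4Q^2
MR = dTR/dQ = 59 - 8Q
Set MR = MC:
59 - 8Q = 18
41 = 8Q
Q* = 41/8 = 41/8

41/8


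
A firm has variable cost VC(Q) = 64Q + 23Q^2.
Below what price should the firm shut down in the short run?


AVC(Q) = VC(Q)/Q = 64 + 23Q
AVC is increasing in Q, so minimum AVC is at Q -> 0+.
Min AVC = 64
The firm should shut down if P < 64.

64


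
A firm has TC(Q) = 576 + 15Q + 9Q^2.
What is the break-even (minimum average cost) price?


AC(Q) = 576/Q + 15 + 9Q
To minimize: dAC/dQ = -576/Q^2 + 9 = 0
Q^2 = 576/9 = 64
Q* = 8
Min AC = 576/8 + 15 + 9*8
Min AC = 72 + 15 + 72 = 159

159


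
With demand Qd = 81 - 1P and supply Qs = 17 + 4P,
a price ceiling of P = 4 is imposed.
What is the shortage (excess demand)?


At P = 4:
Qd = 81 - 1*4 = 77
Qs = 17 + 4*4 = 33
Shortage = Qd - Qs = 77 - 33 = 44

44


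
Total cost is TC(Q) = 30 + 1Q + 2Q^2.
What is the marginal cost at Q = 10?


MC = dTC/dQ = 1 + 2*2*Q
At Q = 10:
MC = 1 + 4*10
MC = 1 + 40 = 41

41


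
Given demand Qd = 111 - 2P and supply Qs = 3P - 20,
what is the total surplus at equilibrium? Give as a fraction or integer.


Find equilibrium: 111 - 2P = 3P - 20
111 + 20 = 5P
P* = 131/5 = 131/5
Q* = 3*131/5 - 20 = 293/5
Inverse demand: P = 111/2 - Q/2, so P_max = 111/2
Inverse supply: P = 20/3 + Q/3, so P_min = 20/3
CS = (1/2) * 293/5 * (111/2 - 131/5) = 85849/100
PS = (1/2) * 293/5 * (131/5 - 20/3) = 85849/150
TS = CS + PS = 85849/100 + 85849/150 = 85849/60

85849/60


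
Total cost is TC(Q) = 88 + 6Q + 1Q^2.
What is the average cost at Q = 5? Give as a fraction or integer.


TC(5) = 88 + 6*5 + 1*5^2
TC(5) = 88 + 30 + 25 = 143
AC = TC/Q = 143/5 = 143/5

143/5


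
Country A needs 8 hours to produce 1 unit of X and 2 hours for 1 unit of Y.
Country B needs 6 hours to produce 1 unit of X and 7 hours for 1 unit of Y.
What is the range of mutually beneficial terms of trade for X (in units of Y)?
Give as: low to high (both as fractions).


Opportunity cost of X for Country A = hours_X / hours_Y = 8/2 = 4 units of Y
Opportunity cost of X for Country B = hours_X / hours_Y = 6/7 = 6/7 units of Y
Terms of trade must be between the two opportunity costs.
Range: 6/7 to 4

6/7 to 4


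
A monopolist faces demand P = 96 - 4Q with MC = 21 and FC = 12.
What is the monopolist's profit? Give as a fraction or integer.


MR = MC: 96 - 8Q = 21
Q* = 75/8
P* = 96 - 4*75/8 = 117/2
Profit = (P* - MC)*Q* - FC
= (117/2 - 21)*75/8 - 12
= 75/2*75/8 - 12
= 5625/16 - 12 = 5433/16

5433/16


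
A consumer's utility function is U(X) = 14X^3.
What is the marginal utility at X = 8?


MU = dU/dX = 14*3*X^(3-1)
MU = 42*X^2
At X = 8:
MU = 42 * 8^2
MU = 42 * 64 = 2688

2688


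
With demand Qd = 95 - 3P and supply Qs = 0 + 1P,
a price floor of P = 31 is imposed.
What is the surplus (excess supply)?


At P = 31:
Qd = 95 - 3*31 = 2
Qs = 0 + 1*31 = 31
Surplus = Qs - Qd = 31 - 2 = 29

29


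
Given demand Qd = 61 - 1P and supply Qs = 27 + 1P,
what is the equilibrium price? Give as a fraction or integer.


At equilibrium, Qd = Qs.
61 - 1P = 27 + 1P
61 - 27 = 1P + 1P
34 = 2P
P* = 34/2 = 17

17


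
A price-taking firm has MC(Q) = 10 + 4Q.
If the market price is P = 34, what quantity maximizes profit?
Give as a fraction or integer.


In perfect competition, profit is maximized where P = MC.
34 = 10 + 4Q
24 = 4Q
Q* = 24/4 = 6

6


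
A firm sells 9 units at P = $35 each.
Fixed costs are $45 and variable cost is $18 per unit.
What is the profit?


Total Revenue = P * Q = 35 * 9 = $315
Total Cost = FC + VC*Q = 45 + 18*9 = $207
Profit = TR - TC = 315 - 207 = $108

$108


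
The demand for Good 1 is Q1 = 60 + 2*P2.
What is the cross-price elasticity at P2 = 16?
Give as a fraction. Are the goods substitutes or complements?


dQ1/dP2 = 2
At P2 = 16: Q1 = 60 + 2*16 = 92
Exy = (dQ1/dP2)(P2/Q1) = 2 * 16 / 92 = 8/23
Since Exy > 0, the goods are substitutes.

8/23 (substitutes)


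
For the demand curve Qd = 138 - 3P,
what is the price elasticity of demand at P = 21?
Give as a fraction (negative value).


dQ/dP = -3
At P = 21: Q = 138 - 3*21 = 75
E = (dQ/dP)(P/Q) = (-3)(21/75) = -21/25

-21/25


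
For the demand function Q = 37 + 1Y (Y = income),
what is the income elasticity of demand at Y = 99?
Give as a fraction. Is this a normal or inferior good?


dQ/dY = 1
At Y = 99: Q = 37 + 1*99 = 136
Ey = (dQ/dY)(Y/Q) = 1 * 99 / 136 = 99/136
Since Ey > 0, this is a normal good.

99/136 (normal good)


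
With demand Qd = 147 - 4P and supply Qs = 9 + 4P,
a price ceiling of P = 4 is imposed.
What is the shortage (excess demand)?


At P = 4:
Qd = 147 - 4*4 = 131
Qs = 9 + 4*4 = 25
Shortage = Qd - Qs = 131 - 25 = 106

106


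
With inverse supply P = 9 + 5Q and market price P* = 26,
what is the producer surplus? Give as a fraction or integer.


Minimum supply price (at Q=0): P_min = 9
Quantity supplied at P* = 26:
Q* = (26 - 9)/5 = 17/5
PS = (1/2) * Q* * (P* - P_min)
PS = (1/2) * 17/5 * (26 - 9)
PS = (1/2) * 17/5 * 17 = 289/10

289/10


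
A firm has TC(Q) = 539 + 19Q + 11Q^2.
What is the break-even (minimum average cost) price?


AC(Q) = 539/Q + 19 + 11Q
To minimize: dAC/dQ = -539/Q^2 + 11 = 0
Q^2 = 539/11 = 49
Q* = 7
Min AC = 539/7 + 19 + 11*7
Min AC = 77 + 19 + 77 = 173

173


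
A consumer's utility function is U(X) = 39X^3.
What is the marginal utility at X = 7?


MU = dU/dX = 39*3*X^(3-1)
MU = 117*X^2
At X = 7:
MU = 117 * 7^2
MU = 117 * 49 = 5733

5733


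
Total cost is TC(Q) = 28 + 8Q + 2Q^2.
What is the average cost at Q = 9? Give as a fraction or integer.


TC(9) = 28 + 8*9 + 2*9^2
TC(9) = 28 + 72 + 162 = 262
AC = TC/Q = 262/9 = 262/9

262/9


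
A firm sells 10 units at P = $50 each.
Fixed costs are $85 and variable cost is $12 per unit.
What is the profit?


Total Revenue = P * Q = 50 * 10 = $500
Total Cost = FC + VC*Q = 85 + 12*10 = $205
Profit = TR - TC = 500 - 205 = $295

$295


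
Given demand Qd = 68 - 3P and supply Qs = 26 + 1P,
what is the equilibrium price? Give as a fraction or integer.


At equilibrium, Qd = Qs.
68 - 3P = 26 + 1P
68 - 26 = 3P + 1P
42 = 4P
P* = 42/4 = 21/2

21/2


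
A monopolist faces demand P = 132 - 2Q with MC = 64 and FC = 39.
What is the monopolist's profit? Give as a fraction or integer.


MR = MC: 132 - 4Q = 64
Q* = 17
P* = 132 - 2*17 = 98
Profit = (P* - MC)*Q* - FC
= (98 - 64)*17 - 39
= 34*17 - 39
= 578 - 39 = 539

539


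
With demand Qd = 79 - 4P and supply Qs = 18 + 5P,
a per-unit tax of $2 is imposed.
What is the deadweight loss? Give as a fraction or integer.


Pre-tax equilibrium quantity: Q* = 467/9
Post-tax equilibrium quantity: Q_tax = 427/9
Reduction in quantity: Q* - Q_tax = 40/9
DWL = (1/2) * tax * (Q* - Q_tax)
DWL = (1/2) * 2 * 40/9 = 40/9

40/9


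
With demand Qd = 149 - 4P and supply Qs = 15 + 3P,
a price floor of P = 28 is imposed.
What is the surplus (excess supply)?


At P = 28:
Qd = 149 - 4*28 = 37
Qs = 15 + 3*28 = 99
Surplus = Qs - Qd = 99 - 37 = 62

62


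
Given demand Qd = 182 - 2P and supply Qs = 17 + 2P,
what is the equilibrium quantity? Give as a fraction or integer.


First find equilibrium price:
182 - 2P = 17 + 2P
P* = 165/4 = 165/4
Then substitute into demand:
Q* = 182 - 2 * 165/4 = 199/2

199/2


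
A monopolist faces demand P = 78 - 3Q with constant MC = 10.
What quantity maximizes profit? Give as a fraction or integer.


TR = P*Q = (78 - 3Q)Q = 78Q - 3Q^2
MR = dTR/dQ = 78 - 6Q
Set MR = MC:
78 - 6Q = 10
68 = 6Q
Q* = 68/6 = 34/3

34/3


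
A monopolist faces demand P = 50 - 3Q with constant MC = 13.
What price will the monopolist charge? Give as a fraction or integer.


MR = 50 - 6Q
Set MR = MC: 50 - 6Q = 13
Q* = 37/6
Substitute into demand:
P* = 50 - 3*37/6 = 63/2

63/2


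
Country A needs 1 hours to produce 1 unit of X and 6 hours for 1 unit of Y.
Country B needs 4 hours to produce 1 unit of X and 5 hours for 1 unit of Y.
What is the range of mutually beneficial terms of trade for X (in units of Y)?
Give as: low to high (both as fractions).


Opportunity cost of X for Country A = hours_X / hours_Y = 1/6 = 1/6 units of Y
Opportunity cost of X for Country B = hours_X / hours_Y = 4/5 = 4/5 units of Y
Terms of trade must be between the two opportunity costs.
Range: 1/6 to 4/5

1/6 to 4/5


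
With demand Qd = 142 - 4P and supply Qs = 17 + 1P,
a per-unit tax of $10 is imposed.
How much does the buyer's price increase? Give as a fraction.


With a per-unit tax, the buyer's price increase depends on relative slopes.
Supply slope: d = 1, Demand slope: b = 4
Buyer's price increase = d * tax / (b + d)
= 1 * 10 / (4 + 1)
= 10 / 5 = 2

2


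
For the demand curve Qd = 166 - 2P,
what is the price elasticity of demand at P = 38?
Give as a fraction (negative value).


dQ/dP = -2
At P = 38: Q = 166 - 2*38 = 90
E = (dQ/dP)(P/Q) = (-2)(38/90) = -38/45

-38/45


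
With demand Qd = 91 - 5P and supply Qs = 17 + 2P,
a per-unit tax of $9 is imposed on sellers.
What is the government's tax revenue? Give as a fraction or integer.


With tax on sellers, new supply: Qs' = 17 + 2(P - 9)
= 2P - 1
New equilibrium quantity:
Q_new = 177/7
Tax revenue = tax * Q_new = 9 * 177/7 = 1593/7

1593/7


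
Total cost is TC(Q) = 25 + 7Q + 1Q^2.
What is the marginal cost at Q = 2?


MC = dTC/dQ = 7 + 2*1*Q
At Q = 2:
MC = 7 + 2*2
MC = 7 + 4 = 11

11


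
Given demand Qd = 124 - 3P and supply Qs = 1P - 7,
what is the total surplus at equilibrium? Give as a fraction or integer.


Find equilibrium: 124 - 3P = 1P - 7
124 + 7 = 4P
P* = 131/4 = 131/4
Q* = 1*131/4 - 7 = 103/4
Inverse demand: P = 124/3 - Q/3, so P_max = 124/3
Inverse supply: P = 7 + Q/1, so P_min = 7
CS = (1/2) * 103/4 * (124/3 - 131/4) = 10609/96
PS = (1/2) * 103/4 * (131/4 - 7) = 10609/32
TS = CS + PS = 10609/96 + 10609/32 = 10609/24

10609/24


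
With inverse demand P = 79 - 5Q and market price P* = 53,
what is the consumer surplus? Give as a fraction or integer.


Maximum willingness to pay (at Q=0): P_max = 79
Quantity demanded at P* = 53:
Q* = (79 - 53)/5 = 26/5
CS = (1/2) * Q* * (P_max - P*)
CS = (1/2) * 26/5 * (79 - 53)
CS = (1/2) * 26/5 * 26 = 338/5

338/5


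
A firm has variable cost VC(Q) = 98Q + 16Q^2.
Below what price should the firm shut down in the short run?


AVC(Q) = VC(Q)/Q = 98 + 16Q
AVC is increasing in Q, so minimum AVC is at Q -> 0+.
Min AVC = 98
The firm should shut down if P < 98.

98


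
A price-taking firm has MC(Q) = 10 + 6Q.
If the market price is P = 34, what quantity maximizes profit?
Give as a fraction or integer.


In perfect competition, profit is maximized where P = MC.
34 = 10 + 6Q
24 = 6Q
Q* = 24/6 = 4

4


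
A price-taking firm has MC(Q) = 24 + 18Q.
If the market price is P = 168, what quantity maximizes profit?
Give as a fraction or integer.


In perfect competition, profit is maximized where P = MC.
168 = 24 + 18Q
144 = 18Q
Q* = 144/18 = 8

8


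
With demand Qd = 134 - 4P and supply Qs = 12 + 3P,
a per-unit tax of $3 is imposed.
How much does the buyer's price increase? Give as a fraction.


With a per-unit tax, the buyer's price increase depends on relative slopes.
Supply slope: d = 3, Demand slope: b = 4
Buyer's price increase = d * tax / (b + d)
= 3 * 3 / (4 + 3)
= 9 / 7 = 9/7

9/7


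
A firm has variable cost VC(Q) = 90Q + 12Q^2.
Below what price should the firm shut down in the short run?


AVC(Q) = VC(Q)/Q = 90 + 12Q
AVC is increasing in Q, so minimum AVC is at Q -> 0+.
Min AVC = 90
The firm should shut down if P < 90.

90


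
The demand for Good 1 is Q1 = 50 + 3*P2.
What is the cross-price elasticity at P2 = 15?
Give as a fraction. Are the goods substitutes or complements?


dQ1/dP2 = 3
At P2 = 15: Q1 = 50 + 3*15 = 95
Exy = (dQ1/dP2)(P2/Q1) = 3 * 15 / 95 = 9/19
Since Exy > 0, the goods are substitutes.

9/19 (substitutes)


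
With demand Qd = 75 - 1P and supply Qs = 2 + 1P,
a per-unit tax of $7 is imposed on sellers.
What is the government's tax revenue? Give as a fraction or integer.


With tax on sellers, new supply: Qs' = 2 + 1(P - 7)
= 1P - 5
New equilibrium quantity:
Q_new = 35
Tax revenue = tax * Q_new = 7 * 35 = 245

245


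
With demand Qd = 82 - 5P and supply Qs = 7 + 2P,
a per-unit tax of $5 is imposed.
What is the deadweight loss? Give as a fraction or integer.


Pre-tax equilibrium quantity: Q* = 199/7
Post-tax equilibrium quantity: Q_tax = 149/7
Reduction in quantity: Q* - Q_tax = 50/7
DWL = (1/2) * tax * (Q* - Q_tax)
DWL = (1/2) * 5 * 50/7 = 125/7

125/7


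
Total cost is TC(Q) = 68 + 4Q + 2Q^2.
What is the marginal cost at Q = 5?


MC = dTC/dQ = 4 + 2*2*Q
At Q = 5:
MC = 4 + 4*5
MC = 4 + 20 = 24

24


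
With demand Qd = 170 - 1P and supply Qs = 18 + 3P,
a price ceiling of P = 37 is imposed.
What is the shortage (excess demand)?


At P = 37:
Qd = 170 - 1*37 = 133
Qs = 18 + 3*37 = 129
Shortage = Qd - Qs = 133 - 129 = 4

4


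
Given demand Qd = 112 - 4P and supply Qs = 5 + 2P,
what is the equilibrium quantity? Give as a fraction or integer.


First find equilibrium price:
112 - 4P = 5 + 2P
P* = 107/6 = 107/6
Then substitute into demand:
Q* = 112 - 4 * 107/6 = 122/3

122/3


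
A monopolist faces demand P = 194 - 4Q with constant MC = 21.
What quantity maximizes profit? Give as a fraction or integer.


TR = P*Q = (194 - 4Q)Q = 194Q - 4Q^2
MR = dTR/dQ = 194 - 8Q
Set MR = MC:
194 - 8Q = 21
173 = 8Q
Q* = 173/8 = 173/8

173/8


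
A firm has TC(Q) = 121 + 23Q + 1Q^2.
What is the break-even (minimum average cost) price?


AC(Q) = 121/Q + 23 + 1Q
To minimize: dAC/dQ = -121/Q^2 + 1 = 0
Q^2 = 121/1 = 121
Q* = 11
Min AC = 121/11 + 23 + 1*11
Min AC = 11 + 23 + 11 = 45

45


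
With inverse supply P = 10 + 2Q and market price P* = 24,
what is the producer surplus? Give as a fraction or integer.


Minimum supply price (at Q=0): P_min = 10
Quantity supplied at P* = 24:
Q* = (24 - 10)/2 = 7
PS = (1/2) * Q* * (P* - P_min)
PS = (1/2) * 7 * (24 - 10)
PS = (1/2) * 7 * 14 = 49

49


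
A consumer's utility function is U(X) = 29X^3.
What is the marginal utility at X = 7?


MU = dU/dX = 29*3*X^(3-1)
MU = 87*X^2
At X = 7:
MU = 87 * 7^2
MU = 87 * 49 = 4263

4263


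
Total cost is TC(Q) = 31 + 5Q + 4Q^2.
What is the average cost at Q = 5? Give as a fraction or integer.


TC(5) = 31 + 5*5 + 4*5^2
TC(5) = 31 + 25 + 100 = 156
AC = TC/Q = 156/5 = 156/5

156/5


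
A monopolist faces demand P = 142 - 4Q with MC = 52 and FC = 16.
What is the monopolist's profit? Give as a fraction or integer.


MR = MC: 142 - 8Q = 52
Q* = 45/4
P* = 142 - 4*45/4 = 97
Profit = (P* - MC)*Q* - FC
= (97 - 52)*45/4 - 16
= 45*45/4 - 16
= 2025/4 - 16 = 1961/4

1961/4


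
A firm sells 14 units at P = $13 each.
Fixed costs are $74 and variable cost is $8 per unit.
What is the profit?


Total Revenue = P * Q = 13 * 14 = $182
Total Cost = FC + VC*Q = 74 + 8*14 = $186
Profit = TR - TC = 182 - 186 = $-4

$-4


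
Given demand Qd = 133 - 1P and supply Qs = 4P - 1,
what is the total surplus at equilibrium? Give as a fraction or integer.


Find equilibrium: 133 - 1P = 4P - 1
133 + 1 = 5P
P* = 134/5 = 134/5
Q* = 4*134/5 - 1 = 531/5
Inverse demand: P = 133 - Q/1, so P_max = 133
Inverse supply: P = 1/4 + Q/4, so P_min = 1/4
CS = (1/2) * 531/5 * (133 - 134/5) = 281961/50
PS = (1/2) * 531/5 * (134/5 - 1/4) = 281961/200
TS = CS + PS = 281961/50 + 281961/200 = 281961/40

281961/40


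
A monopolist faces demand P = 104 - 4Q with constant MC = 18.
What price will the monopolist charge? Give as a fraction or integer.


MR = 104 - 8Q
Set MR = MC: 104 - 8Q = 18
Q* = 43/4
Substitute into demand:
P* = 104 - 4*43/4 = 61

61


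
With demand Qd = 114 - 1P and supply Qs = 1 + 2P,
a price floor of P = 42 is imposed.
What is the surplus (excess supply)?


At P = 42:
Qd = 114 - 1*42 = 72
Qs = 1 + 2*42 = 85
Surplus = Qs - Qd = 85 - 72 = 13

13


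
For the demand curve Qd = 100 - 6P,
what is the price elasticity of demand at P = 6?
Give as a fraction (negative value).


dQ/dP = -6
At P = 6: Q = 100 - 6*6 = 64
E = (dQ/dP)(P/Q) = (-6)(6/64) = -9/16

-9/16


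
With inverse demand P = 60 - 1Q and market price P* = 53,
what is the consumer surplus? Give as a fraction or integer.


Maximum willingness to pay (at Q=0): P_max = 60
Quantity demanded at P* = 53:
Q* = (60 - 53)/1 = 7
CS = (1/2) * Q* * (P_max - P*)
CS = (1/2) * 7 * (60 - 53)
CS = (1/2) * 7 * 7 = 49/2

49/2


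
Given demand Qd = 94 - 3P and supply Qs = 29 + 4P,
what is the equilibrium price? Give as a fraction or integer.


At equilibrium, Qd = Qs.
94 - 3P = 29 + 4P
94 - 29 = 3P + 4P
65 = 7P
P* = 65/7 = 65/7

65/7


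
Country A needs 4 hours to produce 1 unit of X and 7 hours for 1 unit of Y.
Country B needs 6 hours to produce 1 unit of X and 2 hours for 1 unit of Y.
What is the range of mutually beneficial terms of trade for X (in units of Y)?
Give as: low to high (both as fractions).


Opportunity cost of X for Country A = hours_X / hours_Y = 4/7 = 4/7 units of Y
Opportunity cost of X for Country B = hours_X / hours_Y = 6/2 = 3 units of Y
Terms of trade must be between the two opportunity costs.
Range: 4/7 to 3

4/7 to 3


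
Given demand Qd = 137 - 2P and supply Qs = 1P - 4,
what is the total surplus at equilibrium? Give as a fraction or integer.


Find equilibrium: 137 - 2P = 1P - 4
137 + 4 = 3P
P* = 141/3 = 47
Q* = 1*47 - 4 = 43
Inverse demand: P = 137/2 - Q/2, so P_max = 137/2
Inverse supply: P = 4 + Q/1, so P_min = 4
CS = (1/2) * 43 * (137/2 - 47) = 1849/4
PS = (1/2) * 43 * (47 - 4) = 1849/2
TS = CS + PS = 1849/4 + 1849/2 = 5547/4

5547/4


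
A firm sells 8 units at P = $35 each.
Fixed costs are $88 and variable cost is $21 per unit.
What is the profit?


Total Revenue = P * Q = 35 * 8 = $280
Total Cost = FC + VC*Q = 88 + 21*8 = $256
Profit = TR - TC = 280 - 256 = $24

$24


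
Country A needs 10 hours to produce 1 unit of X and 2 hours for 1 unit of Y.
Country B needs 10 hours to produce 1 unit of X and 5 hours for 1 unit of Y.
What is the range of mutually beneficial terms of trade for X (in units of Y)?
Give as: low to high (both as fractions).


Opportunity cost of X for Country A = hours_X / hours_Y = 10/2 = 5 units of Y
Opportunity cost of X for Country B = hours_X / hours_Y = 10/5 = 2 units of Y
Terms of trade must be between the two opportunity costs.
Range: 2 to 5

2 to 5


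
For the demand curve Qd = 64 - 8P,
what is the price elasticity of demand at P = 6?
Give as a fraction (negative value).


dQ/dP = -8
At P = 6: Q = 64 - 8*6 = 16
E = (dQ/dP)(P/Q) = (-8)(6/16) = -3

-3


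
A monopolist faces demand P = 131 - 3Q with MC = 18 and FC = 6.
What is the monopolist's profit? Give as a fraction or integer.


MR = MC: 131 - 6Q = 18
Q* = 113/6
P* = 131 - 3*113/6 = 149/2
Profit = (P* - MC)*Q* - FC
= (149/2 - 18)*113/6 - 6
= 113/2*113/6 - 6
= 12769/12 - 6 = 12697/12

12697/12


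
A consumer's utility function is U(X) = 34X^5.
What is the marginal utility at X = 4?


MU = dU/dX = 34*5*X^(5-1)
MU = 170*X^4
At X = 4:
MU = 170 * 4^4
MU = 170 * 256 = 43520

43520


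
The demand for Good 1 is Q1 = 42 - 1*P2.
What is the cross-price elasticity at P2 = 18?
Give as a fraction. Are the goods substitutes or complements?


dQ1/dP2 = -1
At P2 = 18: Q1 = 42 - 1*18 = 24
Exy = (dQ1/dP2)(P2/Q1) = -1 * 18 / 24 = -3/4
Since Exy < 0, the goods are complements.

-3/4 (complements)


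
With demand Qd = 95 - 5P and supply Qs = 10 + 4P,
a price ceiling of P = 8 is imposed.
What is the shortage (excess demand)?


At P = 8:
Qd = 95 - 5*8 = 55
Qs = 10 + 4*8 = 42
Shortage = Qd - Qs = 55 - 42 = 13

13


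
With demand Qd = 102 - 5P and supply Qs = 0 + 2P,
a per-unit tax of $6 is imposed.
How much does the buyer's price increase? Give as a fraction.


With a per-unit tax, the buyer's price increase depends on relative slopes.
Supply slope: d = 2, Demand slope: b = 5
Buyer's price increase = d * tax / (b + d)
= 2 * 6 / (5 + 2)
= 12 / 7 = 12/7

12/7


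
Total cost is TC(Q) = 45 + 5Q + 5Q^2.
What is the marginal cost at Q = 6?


MC = dTC/dQ = 5 + 2*5*Q
At Q = 6:
MC = 5 + 10*6
MC = 5 + 60 = 65

65


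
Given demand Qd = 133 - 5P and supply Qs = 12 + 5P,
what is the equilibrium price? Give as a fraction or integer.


At equilibrium, Qd = Qs.
133 - 5P = 12 + 5P
133 - 12 = 5P + 5P
121 = 10P
P* = 121/10 = 121/10

121/10


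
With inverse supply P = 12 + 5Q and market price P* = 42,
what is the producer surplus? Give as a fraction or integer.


Minimum supply price (at Q=0): P_min = 12
Quantity supplied at P* = 42:
Q* = (42 - 12)/5 = 6
PS = (1/2) * Q* * (P* - P_min)
PS = (1/2) * 6 * (42 - 12)
PS = (1/2) * 6 * 30 = 90

90


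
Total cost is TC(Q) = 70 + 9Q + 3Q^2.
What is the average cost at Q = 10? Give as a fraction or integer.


TC(10) = 70 + 9*10 + 3*10^2
TC(10) = 70 + 90 + 300 = 460
AC = TC/Q = 460/10 = 46

46


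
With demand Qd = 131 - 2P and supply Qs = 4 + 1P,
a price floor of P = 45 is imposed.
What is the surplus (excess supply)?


At P = 45:
Qd = 131 - 2*45 = 41
Qs = 4 + 1*45 = 49
Surplus = Qs - Qd = 49 - 41 = 8

8


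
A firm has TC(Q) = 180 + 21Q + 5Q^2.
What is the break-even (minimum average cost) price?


AC(Q) = 180/Q + 21 + 5Q
To minimize: dAC/dQ = -180/Q^2 + 5 = 0
Q^2 = 180/5 = 36
Q* = 6
Min AC = 180/6 + 21 + 5*6
Min AC = 30 + 21 + 30 = 81

81


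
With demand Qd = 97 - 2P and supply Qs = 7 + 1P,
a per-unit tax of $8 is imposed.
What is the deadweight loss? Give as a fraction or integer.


Pre-tax equilibrium quantity: Q* = 37
Post-tax equilibrium quantity: Q_tax = 95/3
Reduction in quantity: Q* - Q_tax = 16/3
DWL = (1/2) * tax * (Q* - Q_tax)
DWL = (1/2) * 8 * 16/3 = 64/3

64/3


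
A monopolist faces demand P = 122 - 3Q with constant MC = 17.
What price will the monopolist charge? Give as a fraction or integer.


MR = 122 - 6Q
Set MR = MC: 122 - 6Q = 17
Q* = 35/2
Substitute into demand:
P* = 122 - 3*35/2 = 139/2

139/2


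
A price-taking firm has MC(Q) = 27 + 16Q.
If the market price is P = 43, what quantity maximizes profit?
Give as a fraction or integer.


In perfect competition, profit is maximized where P = MC.
43 = 27 + 16Q
16 = 16Q
Q* = 16/16 = 1

1


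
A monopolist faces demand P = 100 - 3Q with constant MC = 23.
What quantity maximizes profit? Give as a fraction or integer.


TR = P*Q = (100 - 3Q)Q = 100Q - 3Q^2
MR = dTR/dQ = 100 - 6Q
Set MR = MC:
100 - 6Q = 23
77 = 6Q
Q* = 77/6 = 77/6

77/6


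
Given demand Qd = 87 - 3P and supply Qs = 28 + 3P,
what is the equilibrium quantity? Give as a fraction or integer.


First find equilibrium price:
87 - 3P = 28 + 3P
P* = 59/6 = 59/6
Then substitute into demand:
Q* = 87 - 3 * 59/6 = 115/2

115/2


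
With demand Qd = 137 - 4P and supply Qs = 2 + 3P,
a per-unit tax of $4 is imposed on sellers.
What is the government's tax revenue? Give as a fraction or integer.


With tax on sellers, new supply: Qs' = 2 + 3(P - 4)
= 3P - 10
New equilibrium quantity:
Q_new = 53
Tax revenue = tax * Q_new = 4 * 53 = 212

212


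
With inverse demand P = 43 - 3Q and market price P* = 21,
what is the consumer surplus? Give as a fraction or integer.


Maximum willingness to pay (at Q=0): P_max = 43
Quantity demanded at P* = 21:
Q* = (43 - 21)/3 = 22/3
CS = (1/2) * Q* * (P_max - P*)
CS = (1/2) * 22/3 * (43 - 21)
CS = (1/2) * 22/3 * 22 = 242/3

242/3


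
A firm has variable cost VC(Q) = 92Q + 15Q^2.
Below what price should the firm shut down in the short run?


AVC(Q) = VC(Q)/Q = 92 + 15Q
AVC is increasing in Q, so minimum AVC is at Q -> 0+.
Min AVC = 92
The firm should shut down if P < 92.

92


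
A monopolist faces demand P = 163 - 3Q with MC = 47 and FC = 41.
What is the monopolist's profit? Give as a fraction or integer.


MR = MC: 163 - 6Q = 47
Q* = 58/3
P* = 163 - 3*58/3 = 105
Profit = (P* - MC)*Q* - FC
= (105 - 47)*58/3 - 41
= 58*58/3 - 41
= 3364/3 - 41 = 3241/3

3241/3


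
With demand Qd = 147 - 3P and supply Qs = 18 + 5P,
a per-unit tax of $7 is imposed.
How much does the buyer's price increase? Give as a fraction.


With a per-unit tax, the buyer's price increase depends on relative slopes.
Supply slope: d = 5, Demand slope: b = 3
Buyer's price increase = d * tax / (b + d)
= 5 * 7 / (3 + 5)
= 35 / 8 = 35/8

35/8


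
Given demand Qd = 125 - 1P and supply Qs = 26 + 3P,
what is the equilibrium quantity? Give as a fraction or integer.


First find equilibrium price:
125 - 1P = 26 + 3P
P* = 99/4 = 99/4
Then substitute into demand:
Q* = 125 - 1 * 99/4 = 401/4

401/4


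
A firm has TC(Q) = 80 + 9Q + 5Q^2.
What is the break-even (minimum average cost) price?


AC(Q) = 80/Q + 9 + 5Q
To minimize: dAC/dQ = -80/Q^2 + 5 = 0
Q^2 = 80/5 = 16
Q* = 4
Min AC = 80/4 + 9 + 5*4
Min AC = 20 + 9 + 20 = 49

49
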